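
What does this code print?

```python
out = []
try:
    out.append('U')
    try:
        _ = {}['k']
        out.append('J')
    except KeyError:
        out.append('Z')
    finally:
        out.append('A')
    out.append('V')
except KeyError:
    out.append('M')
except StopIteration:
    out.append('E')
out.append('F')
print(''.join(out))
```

Execution trace: 'U' (try body) → 'Z' (inner except KeyError) → 'A' (inner finally) → 'V' (try body, no exception) → 'F' (after the try/except). Output: UZAVF

Answer: UZAVF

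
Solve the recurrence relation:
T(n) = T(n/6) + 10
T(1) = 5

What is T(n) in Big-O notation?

Each step divides n by 6 and adds 10. After log_6(n) steps we reach T(1)=5. So T(n) = 10·log_6(n) + 5 = O(log n).

Answer: O(log n)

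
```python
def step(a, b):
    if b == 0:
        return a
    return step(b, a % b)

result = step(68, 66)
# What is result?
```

step(68, 66) -> step(66, 2) -> step(2, 0) -> 2

Answer: 2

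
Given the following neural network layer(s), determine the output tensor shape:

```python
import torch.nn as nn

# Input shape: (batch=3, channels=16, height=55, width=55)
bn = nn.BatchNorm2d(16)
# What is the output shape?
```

Input: (3, 16, 55, 55) -> Output: (3, 16, 55, 55)

Answer: (3, 16, 55, 55)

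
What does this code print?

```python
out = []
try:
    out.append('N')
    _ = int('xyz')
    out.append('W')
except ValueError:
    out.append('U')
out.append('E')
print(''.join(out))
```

Execution trace: 'N' (try body) → 'U' (except ValueError) → 'E' (after the try/except). Output: NUE

Answer: NUE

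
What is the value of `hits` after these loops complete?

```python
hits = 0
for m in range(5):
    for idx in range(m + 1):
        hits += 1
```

Triangle: 1 + 2 + ... + 5
`hits` takes the values: 0 → 1 → 2 → 3 → 4 → 5 → 6 → 7 → 8 → 9 → 10 → 11 → 12 → 13 → 14 → 15

Answer: 15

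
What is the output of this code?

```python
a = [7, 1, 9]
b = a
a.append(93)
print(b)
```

Key concept: basic list aliasing.
Step by step:
`a = [7, 1, 9]` → a = [7, 1, 9]
`b = a` → b = [7, 1, 9] (same object as a)
`a.append(93)` → a = [7, 1, 9, 93] (same object as b); b = [7, 1, 9, 93] (same object as a)
`print(b)` → prints [7, 1, 9, 93]

Answer: [7, 1, 9, 93]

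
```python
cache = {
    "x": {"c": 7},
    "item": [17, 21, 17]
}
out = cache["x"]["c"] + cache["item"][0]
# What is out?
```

Trace:
`cache = { ...` → cache = {'x': {'c': 7}, 'item': [17, 21, 17]}
`out = cache["x"]["c"] + cache["item"][0]` → out = 24
So out = 24

Answer: 24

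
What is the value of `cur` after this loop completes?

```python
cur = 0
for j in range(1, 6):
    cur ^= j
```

XOR of 1 to 5
`cur` takes the values: 0 → 1 → 3 → 0 → 4 → 1

Answer: 1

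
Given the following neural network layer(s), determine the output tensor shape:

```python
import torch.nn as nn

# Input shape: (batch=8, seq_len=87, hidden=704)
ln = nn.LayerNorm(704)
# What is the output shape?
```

Input: (8, 87, 704) -> Output: (8, 87, 704)

Answer: (8, 87, 704)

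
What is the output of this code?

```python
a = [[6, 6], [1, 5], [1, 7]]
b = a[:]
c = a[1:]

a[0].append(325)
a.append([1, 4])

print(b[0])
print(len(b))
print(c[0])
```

Key concept: slice with nested mutation.
Step by step:
`a = [[6, 6], [1, 5], [1, 7]]` → a = [[6, 6], [1, 5], [1, 7]]
`b = a[:]` → b = [[6, 6], [1, 5], [1, 7]]
`c = a[1:]` → c = [[1, 5], [1, 7]]
`a[0].append(325)` → a = [[6, 6, 325], [1, 5], [1, 7]]; b = [[6, 6, 325], [1, 5], [1, 7]]
`a.append([1, 4])` → a = [[6, 6, 325], [1, 5], [1, 7], [1, 4]]
`print(b[0])` → prints [6, 6, 325]
`print(len(b))` → prints 3
`print(c[0])` → prints [1, 5]

Answer:
[6, 6, 325]
3
[1, 5]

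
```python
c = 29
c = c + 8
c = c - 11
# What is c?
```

Trace:
`c = 29` → c = 29
`c = c + 8` → c = 37
`c = c - 11` → c = 26
So c = 26

Answer: 26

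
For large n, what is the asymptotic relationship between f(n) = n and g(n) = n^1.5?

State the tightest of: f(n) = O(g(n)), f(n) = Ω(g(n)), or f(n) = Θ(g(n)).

n vs n^1.5: f(n) = O(g(n)) but not Ω(g(n)) — n^1.5 grows strictly faster than n.

Answer: f(n) = O(g(n)) but not Ω(g(n)) — n^1.5 grows strictly faster than n.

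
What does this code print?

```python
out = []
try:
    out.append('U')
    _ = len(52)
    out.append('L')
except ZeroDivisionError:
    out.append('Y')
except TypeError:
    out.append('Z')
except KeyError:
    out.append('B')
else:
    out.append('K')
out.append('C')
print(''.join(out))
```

Execution trace: 'U' (try body) → 'Z' (except TypeError) → 'C' (after the try/except). Output: UZC

Answer: UZC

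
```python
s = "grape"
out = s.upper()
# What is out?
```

Trace:
`s = "grape"` → s = 'grape'
`out = s.upper()` → out = 'GRAPE'
So out = 'GRAPE'

Answer: 'GRAPE'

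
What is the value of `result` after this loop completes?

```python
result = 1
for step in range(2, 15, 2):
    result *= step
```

Product of even numbers 2 to 14
`result` takes the values: 1 → 2 → 8 → 48 → 384 → 3840 → 46080 → 645120

Answer: 645120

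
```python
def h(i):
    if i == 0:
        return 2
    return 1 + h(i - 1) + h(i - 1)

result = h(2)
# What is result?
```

h(i) = 1 + 2·h(i-1), h(0)=2. Closed form: (2+1)·2^2 - 1 = 11.

Answer: 11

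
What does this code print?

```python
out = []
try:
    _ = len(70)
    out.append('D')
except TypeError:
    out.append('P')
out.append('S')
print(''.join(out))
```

Execution trace: 'P' (except TypeError) → 'S' (after the try/except). Output: PS

Answer: PS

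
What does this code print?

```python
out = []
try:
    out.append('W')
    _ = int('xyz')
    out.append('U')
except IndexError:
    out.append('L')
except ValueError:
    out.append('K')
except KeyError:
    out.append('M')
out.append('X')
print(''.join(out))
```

Execution trace: 'W' (try body) → 'K' (except ValueError) → 'X' (after the try/except). Output: WKX

Answer: WKX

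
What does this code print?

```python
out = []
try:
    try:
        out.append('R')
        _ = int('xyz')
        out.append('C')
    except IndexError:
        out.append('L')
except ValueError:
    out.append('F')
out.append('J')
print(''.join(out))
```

Execution trace: 'R' (try body) → 'F' (outer except ValueError) → 'J' (after the try/except). Output: RFJ

Answer: RFJ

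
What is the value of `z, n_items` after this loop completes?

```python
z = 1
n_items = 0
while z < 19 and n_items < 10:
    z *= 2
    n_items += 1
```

Double until >= 19 or 10 iterations
`z, n_items` takes the values: (1, 0) → (2, 0) → (2, 1) → (4, 1) → (4, 2) → (8, 2) → (8, 3) → (16, 3) → (16, 4) → (32, 4) → (32, 5)

Answer: 32, 5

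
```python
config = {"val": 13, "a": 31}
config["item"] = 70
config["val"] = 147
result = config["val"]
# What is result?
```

Trace:
`config = {"val": 13, "a": 31}` → config = {'val': 13, 'a': 31}
`config["item"] = 70` → config = {'val': 13, 'a': 31, 'item': 70}
`config["val"] = 147` → config = {'val': 147, 'a': 31, 'item': 70}
`result = config["val"]` → result = 147
So result = 147

Answer: 147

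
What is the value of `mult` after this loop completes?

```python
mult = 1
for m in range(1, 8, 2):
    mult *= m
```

Product of 1, 3, 5, ... up to 7
`mult` takes the values: 1 → 3 → 15 → 105

Answer: 105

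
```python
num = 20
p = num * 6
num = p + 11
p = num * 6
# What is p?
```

Trace:
`num = 20` → num = 20
`p = num * 6` → p = 120
`num = p + 11` → num = 131
`p = num * 6` → p = 786
So p = 786

Answer: 786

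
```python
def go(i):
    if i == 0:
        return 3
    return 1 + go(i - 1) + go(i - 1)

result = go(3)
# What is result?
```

go(i) = 1 + 2·go(i-1), go(0)=3. Closed form: (3+1)·2^3 - 1 = 31.

Answer: 31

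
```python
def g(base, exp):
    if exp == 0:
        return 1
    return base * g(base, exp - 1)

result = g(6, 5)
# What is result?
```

g(6, 5) = 6 * 6 * 6 * 6 * 6 = 7776

Answer: 7776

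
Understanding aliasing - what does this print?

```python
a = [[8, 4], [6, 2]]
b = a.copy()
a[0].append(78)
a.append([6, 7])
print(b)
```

Key concept: shallow copy with nested lists.
Step by step:
`a = [[8, 4], [6, 2]]` → a = [[8, 4], [6, 2]]
`b = a.copy()` → b = [[8, 4], [6, 2]]
`a[0].append(78)` → a = [[8, 4, 78], [6, 2]]; b = [[8, 4, 78], [6, 2]]
`a.append([6, 7])` → a = [[8, 4, 78], [6, 2], [6, 7]]
`print(b)` → prints [[8, 4, 78], [6, 2]]

Answer: [[8, 4, 78], [6, 2]]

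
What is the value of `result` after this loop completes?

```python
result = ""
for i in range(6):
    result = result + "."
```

Repeat '.' 6 times
`result` takes the values: "" → "." → ".." → "..." → "...." → "....." → "......"

Answer: "......"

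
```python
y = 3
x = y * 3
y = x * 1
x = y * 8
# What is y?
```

Trace:
`y = 3` → y = 3
`x = y * 3` → x = 9
`y = x * 1` → y = 9
`x = y * 8` → x = 72
So y = 9

Answer: 9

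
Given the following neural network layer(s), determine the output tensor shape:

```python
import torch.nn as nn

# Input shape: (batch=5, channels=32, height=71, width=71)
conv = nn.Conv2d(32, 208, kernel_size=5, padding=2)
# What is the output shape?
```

Input: (5, 32, 71, 71) -> Output: (5, 208, 71, 71)

Answer: (5, 208, 71, 71)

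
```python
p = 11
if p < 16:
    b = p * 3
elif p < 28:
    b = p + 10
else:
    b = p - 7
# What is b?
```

Trace:
`p = 11` → p = 11
`if p < 16: ...` → p < 16 is True → b = 33
So b = 33

Answer: 33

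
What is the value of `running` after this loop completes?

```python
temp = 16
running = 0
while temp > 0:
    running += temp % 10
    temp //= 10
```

Sum digits of 16
`running` takes the values: 0 → 6 → 7

Answer: 7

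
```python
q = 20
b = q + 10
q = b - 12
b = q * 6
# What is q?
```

Trace:
`q = 20` → q = 20
`b = q + 10` → b = 30
`q = b - 12` → q = 18
`b = q * 6` → b = 108
So q = 18

Answer: 18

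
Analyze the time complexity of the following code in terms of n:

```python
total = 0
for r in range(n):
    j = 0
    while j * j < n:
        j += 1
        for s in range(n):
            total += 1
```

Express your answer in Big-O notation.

Each loop level contributes: n × √n × n. Multiplying the contributions gives O(n^2√n).

Answer: O(n^2√n)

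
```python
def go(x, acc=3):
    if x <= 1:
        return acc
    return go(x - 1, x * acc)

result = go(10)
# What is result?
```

Accumulator trace (n, acc): (10, 3) -> (9, 30) -> (8, 270) -> (7, 2160) -> (6, 15120) -> (5, 90720) -> (4, 453600) -> (3, 1814400) -> (2, 5443200) -> (1, 10886400) -> return 10886400

Answer: 10886400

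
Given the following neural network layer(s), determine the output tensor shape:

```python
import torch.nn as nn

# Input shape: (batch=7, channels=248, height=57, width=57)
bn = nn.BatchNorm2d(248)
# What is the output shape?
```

Input: (7, 248, 57, 57) -> Output: (7, 248, 57, 57)

Answer: (7, 248, 57, 57)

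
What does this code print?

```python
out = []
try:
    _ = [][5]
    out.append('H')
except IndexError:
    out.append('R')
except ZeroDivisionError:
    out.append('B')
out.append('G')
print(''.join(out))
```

Execution trace: 'R' (except IndexError) → 'G' (after the try/except). Output: RG

Answer: RG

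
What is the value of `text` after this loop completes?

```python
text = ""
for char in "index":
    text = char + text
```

Reverse 'index'
`text` takes the values: "" → "i" → "ni" → "dni" → "edni" → "xedni"

Answer: "xedni"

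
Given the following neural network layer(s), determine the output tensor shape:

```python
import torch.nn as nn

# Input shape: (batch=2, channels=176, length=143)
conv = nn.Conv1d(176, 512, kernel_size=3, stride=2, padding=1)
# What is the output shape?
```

Input: (2, 176, 143) -> Output: (2, 512, 72)

Answer: (2, 512, 72)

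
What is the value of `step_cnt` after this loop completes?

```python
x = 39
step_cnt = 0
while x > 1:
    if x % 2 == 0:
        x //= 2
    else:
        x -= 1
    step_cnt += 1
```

Steps to reduce 39 to 1
`step_cnt` takes the values: 0 → 1 → 2 → 3 → 4 → 5 → 6 → 7 → 8

Answer: 8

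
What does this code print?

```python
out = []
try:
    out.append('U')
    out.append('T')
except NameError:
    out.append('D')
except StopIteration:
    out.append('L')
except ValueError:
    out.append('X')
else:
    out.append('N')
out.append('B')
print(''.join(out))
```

Execution trace: 'U' (try body) → 'T' (try body, no exception) → 'N' (else) → 'B' (after the try/except). Output: UTNB

Answer: UTNB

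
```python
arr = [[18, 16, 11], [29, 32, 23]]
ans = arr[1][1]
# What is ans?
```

Trace:
`arr = [[18, 16, 11], [29, 32, 23]]` → arr = [[18, 16, 11], [29, 32, 23]]
`ans = arr[1][1]` → ans = 32
So ans = 32

Answer: 32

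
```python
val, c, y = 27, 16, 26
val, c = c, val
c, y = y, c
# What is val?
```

Trace:
`val, c, y = 27, 16, 26` → val = 27; c = 16; y = 26
`val, c = c, val` → val = 16; c = 27
`c, y = y, c` → c = 26; y = 27
So val = 16

Answer: 16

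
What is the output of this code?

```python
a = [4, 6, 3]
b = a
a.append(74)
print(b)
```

Key concept: basic list aliasing.
Step by step:
`a = [4, 6, 3]` → a = [4, 6, 3]
`b = a` → b = [4, 6, 3] (same object as a)
`a.append(74)` → a = [4, 6, 3, 74] (same object as b); b = [4, 6, 3, 74] (same object as a)
`print(b)` → prints [4, 6, 3, 74]

Answer: [4, 6, 3, 74]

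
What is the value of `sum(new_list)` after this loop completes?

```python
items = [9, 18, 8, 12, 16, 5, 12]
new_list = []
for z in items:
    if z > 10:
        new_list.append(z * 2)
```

Sum of doubled values > 10
`new_list` takes the values: [] → [36] → [36, 24] → [36, 24, 32] → [36, 24, 32, 24]
So `sum(new_list)` = 116

Answer: 116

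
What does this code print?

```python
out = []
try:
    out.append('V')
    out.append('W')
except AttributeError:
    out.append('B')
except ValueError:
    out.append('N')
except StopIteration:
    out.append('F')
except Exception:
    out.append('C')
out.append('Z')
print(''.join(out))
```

Execution trace: 'V' (try body) → 'W' (try body, no exception) → 'Z' (after the try/except). Output: VWZ

Answer: VWZ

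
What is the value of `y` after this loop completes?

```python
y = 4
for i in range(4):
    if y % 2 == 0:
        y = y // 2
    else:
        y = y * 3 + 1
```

Collatz-style transformation from 4
`y` takes the values: 4 → 2 → 1 → 4 → 2

Answer: 2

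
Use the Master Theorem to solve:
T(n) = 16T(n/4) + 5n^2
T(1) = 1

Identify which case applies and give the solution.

a=16, b=4, f(n)=5n^2. log_4(16) = 2. Since c=2 = 2, Case 2 applies: T(n) = Θ(n^log_b(a) · log n) = O(n^2 log n).

Answer: O(n^2 log n) - Case 2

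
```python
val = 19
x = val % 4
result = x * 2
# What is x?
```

Trace:
`val = 19` → val = 19
`x = val % 4` → x = 3
`result = x * 2` → result = 6
So x = 3

Answer: 3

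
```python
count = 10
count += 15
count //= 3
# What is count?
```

Trace:
`count = 10` → count = 10
`count += 15` → count = 25
`count //= 3` → count = 8
So count = 8

Answer: 8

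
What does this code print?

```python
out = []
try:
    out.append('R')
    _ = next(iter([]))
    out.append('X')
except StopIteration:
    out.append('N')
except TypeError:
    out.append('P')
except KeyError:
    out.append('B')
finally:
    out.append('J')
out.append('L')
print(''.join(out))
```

Execution trace: 'R' (try body) → 'N' (except StopIteration) → 'J' (finally) → 'L' (after the try/except). Output: RNJL

Answer: RNJL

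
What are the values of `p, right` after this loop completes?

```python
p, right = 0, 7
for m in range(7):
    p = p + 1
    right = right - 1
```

p goes 0→7, right goes 7→0
`p, right` takes the values: (0, 7) → (1, 7) → (1, 6) → (2, 6) → (2, 5) → (3, 5) → (3, 4) → (4, 4) → (4, 3) → (5, 3) → (5, 2) → (6, 2) → (6, 1) → (7, 1) → (7, 0)

Answer: 7, 0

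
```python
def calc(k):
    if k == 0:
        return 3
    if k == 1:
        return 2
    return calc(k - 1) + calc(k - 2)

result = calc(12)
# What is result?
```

Build up from base cases: calc(0)=3, calc(1)=2, calc(2)=5, calc(3)=7, calc(4)=12, calc(5)=19, calc(6)=31, ..., calc(12)=555

Answer: 555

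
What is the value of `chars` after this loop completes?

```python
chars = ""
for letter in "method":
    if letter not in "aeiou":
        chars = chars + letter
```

Remove vowels from 'method'
`chars` takes the values: "" → "m" → "mt" → "mth" → "mthd"

Answer: "mthd"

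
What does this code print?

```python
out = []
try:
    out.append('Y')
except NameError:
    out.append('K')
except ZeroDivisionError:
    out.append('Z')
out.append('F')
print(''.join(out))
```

Execution trace: 'Y' (try body, no exception) → 'F' (after the try/except). Output: YF

Answer: YF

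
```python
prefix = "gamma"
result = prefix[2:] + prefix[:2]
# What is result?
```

Trace:
`prefix = "gamma"` → prefix = 'gamma'
`result = prefix[2:] + prefix[:2]` → result = 'mmaga'
So result = 'mmaga'

Answer: 'mmaga'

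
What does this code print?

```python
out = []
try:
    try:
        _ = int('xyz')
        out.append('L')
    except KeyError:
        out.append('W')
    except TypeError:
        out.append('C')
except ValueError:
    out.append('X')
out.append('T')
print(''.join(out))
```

Execution trace: 'X' (outer except ValueError) → 'T' (after the try/except). Output: XT

Answer: XT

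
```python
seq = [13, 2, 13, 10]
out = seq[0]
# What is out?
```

Trace:
`seq = [13, 2, 13, 10]` → seq = [13, 2, 13, 10]
`out = seq[0]` → out = 13
So out = 13

Answer: 13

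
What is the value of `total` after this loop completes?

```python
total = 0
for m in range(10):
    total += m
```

Sum of 0 to 9 = 45
`total` takes the values: 0 → 1 → 3 → 6 → 10 → 15 → 21 → 28 → 36 → 45

Answer: 45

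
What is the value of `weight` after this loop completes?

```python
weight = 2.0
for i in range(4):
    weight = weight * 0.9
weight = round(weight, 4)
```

Exponential decay: 2.0 * 0.9^4
`weight` takes the values: 2.0 → 1.8 → 1.62 → 1.458 → 1.3122

Answer: 1.3122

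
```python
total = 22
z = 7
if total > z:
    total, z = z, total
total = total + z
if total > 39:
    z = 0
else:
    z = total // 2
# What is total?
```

Trace:
`total = 22` → total = 22
`z = 7` → z = 7
`if total > z: ...` → total > z is True → total = 7; z = 22
`total = total + z` → total = 29
`if total > 39: ...` → total > 39 is False, take else branch → z = 14
So total = 29

Answer: 29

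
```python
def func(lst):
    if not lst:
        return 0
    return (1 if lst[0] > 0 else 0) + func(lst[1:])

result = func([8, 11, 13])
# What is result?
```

Count of positive elements in [8, 11, 13] = 3

Answer: 3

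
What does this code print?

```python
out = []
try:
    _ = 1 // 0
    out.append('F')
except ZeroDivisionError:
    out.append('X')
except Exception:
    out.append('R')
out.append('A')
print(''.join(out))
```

Execution trace: 'X' (except ZeroDivisionError) → 'A' (after the try/except). Output: XA

Answer: XA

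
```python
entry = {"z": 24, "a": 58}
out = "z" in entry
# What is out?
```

Trace:
`entry = {"z": 24, "a": 58}` → entry = {'z': 24, 'a': 58}
`out = "z" in entry` → out = True
So out = True

Answer: True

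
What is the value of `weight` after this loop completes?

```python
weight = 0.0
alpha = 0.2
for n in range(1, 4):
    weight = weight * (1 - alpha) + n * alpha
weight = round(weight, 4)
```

Moving average with lr=0.2
`weight` takes the values: 0.0 → 0.2 → 0.56 → 1.048

Answer: 1.048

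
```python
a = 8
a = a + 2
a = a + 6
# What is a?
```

Trace:
`a = 8` → a = 8
`a = a + 2` → a = 10
`a = a + 6` → a = 16
So a = 16

Answer: 16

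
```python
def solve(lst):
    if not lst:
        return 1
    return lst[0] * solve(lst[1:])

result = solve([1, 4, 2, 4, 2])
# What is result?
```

Product over [1, 4, 2, 4, 2] = 1 * 4 * 2 * 4 * 2 = 64

Answer: 64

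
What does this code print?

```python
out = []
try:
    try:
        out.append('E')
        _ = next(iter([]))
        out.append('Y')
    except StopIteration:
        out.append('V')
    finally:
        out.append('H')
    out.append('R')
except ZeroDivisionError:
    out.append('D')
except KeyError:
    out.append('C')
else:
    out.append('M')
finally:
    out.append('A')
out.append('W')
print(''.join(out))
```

Execution trace: 'E' (inner try body) → 'V' (inner except StopIteration) → 'H' (inner finally) → 'R' (try body, no exception) → 'M' (else) → 'A' (finally) → 'W' (after the try/except). Output: EVHRMAW

Answer: EVHRMAW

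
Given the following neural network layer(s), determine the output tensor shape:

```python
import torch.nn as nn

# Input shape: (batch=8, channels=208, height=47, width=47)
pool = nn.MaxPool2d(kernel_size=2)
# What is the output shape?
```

Input: (8, 208, 47, 47) -> Output: (8, 208, 23, 23)

Answer: (8, 208, 23, 23)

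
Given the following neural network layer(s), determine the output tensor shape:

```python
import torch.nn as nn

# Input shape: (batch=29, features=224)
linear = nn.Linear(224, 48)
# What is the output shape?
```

Input: (29, 224) -> Output: (29, 48)

Answer: (29, 48)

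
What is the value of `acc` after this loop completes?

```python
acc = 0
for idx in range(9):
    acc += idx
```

Sum of 0 to 8 = 36
`acc` takes the values: 0 → 1 → 3 → 6 → 10 → 15 → 21 → 28 → 36

Answer: 36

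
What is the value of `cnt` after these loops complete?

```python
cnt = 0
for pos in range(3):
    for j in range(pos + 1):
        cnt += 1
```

Triangle: 1 + 2 + ... + 3
`cnt` takes the values: 0 → 1 → 2 → 3 → 4 → 5 → 6

Answer: 6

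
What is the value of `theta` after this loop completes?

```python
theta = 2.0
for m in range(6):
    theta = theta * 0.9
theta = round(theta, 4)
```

Exponential decay: 2.0 * 0.9^6
`theta` takes the values: 2.0 → 1.8 → 1.62 → 1.458 → 1.3122 → 1.18098 → 1.062882 → 1.0629

Answer: 1.0629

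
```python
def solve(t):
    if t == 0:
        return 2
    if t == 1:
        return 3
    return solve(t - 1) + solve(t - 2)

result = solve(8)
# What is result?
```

Build up from base cases: solve(0)=2, solve(1)=3, solve(2)=5, solve(3)=8, solve(4)=13, solve(5)=21, solve(6)=34, ..., solve(8)=89

Answer: 89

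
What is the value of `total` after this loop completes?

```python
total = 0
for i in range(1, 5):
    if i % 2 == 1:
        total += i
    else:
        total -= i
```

Add odd, subtract even
`total` takes the values: 0 → 1 → -1 → 2 → -2

Answer: -2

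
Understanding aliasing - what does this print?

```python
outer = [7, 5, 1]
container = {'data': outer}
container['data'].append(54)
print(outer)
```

Key concept: dict holds reference to list.
Step by step:
`outer = [7, 5, 1]` → outer = [7, 5, 1]
`container = {'data': outer}` → container = {'data': [7, 5, 1]}
`container['data'].append(54)` → outer = [7, 5, 1, 54]; container = {'data': [7, 5, 1, 54]}
`print(outer)` → prints [7, 5, 1, 54]

Answer: [7, 5, 1, 54]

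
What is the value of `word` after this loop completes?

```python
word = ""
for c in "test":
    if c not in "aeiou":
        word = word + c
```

Remove vowels from 'test'
`word` takes the values: "" → "t" → "ts" → "tst"

Answer: "tst"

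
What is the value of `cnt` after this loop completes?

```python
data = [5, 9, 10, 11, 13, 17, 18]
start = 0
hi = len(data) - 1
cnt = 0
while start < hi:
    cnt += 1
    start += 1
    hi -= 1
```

Iterations until pointers meet (list length 7)
`cnt` takes the values: 0 → 1 → 2 → 3

Answer: 3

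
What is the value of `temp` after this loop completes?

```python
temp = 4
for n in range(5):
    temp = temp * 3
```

Multiply by 3, 5 times: 4 * 3^5 = 972
`temp` takes the values: 4 → 12 → 36 → 108 → 324 → 972

Answer: 972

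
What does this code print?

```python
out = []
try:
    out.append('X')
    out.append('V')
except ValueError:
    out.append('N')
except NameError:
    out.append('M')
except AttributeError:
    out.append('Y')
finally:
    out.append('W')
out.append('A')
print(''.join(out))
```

Execution trace: 'X' (try body) → 'V' (try body, no exception) → 'W' (finally) → 'A' (after the try/except). Output: XVWA

Answer: XVWA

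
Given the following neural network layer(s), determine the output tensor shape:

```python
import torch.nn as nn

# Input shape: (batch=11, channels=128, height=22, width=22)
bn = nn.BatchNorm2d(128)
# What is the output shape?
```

Input: (11, 128, 22, 22) -> Output: (11, 128, 22, 22)

Answer: (11, 128, 22, 22)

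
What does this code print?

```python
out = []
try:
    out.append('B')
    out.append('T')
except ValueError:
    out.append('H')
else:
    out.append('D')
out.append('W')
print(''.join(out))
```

Execution trace: 'B' (try body) → 'T' (try body, no exception) → 'D' (else) → 'W' (after the try/except). Output: BTDW

Answer: BTDW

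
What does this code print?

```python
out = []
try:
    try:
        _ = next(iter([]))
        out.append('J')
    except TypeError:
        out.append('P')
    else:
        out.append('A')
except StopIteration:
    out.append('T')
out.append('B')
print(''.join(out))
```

Execution trace: 'T' (outer except StopIteration) → 'B' (after the try/except). Output: TB

Answer: TB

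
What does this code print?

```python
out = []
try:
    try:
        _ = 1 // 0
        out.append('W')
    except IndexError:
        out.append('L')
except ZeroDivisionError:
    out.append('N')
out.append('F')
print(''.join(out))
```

Execution trace: 'N' (outer except ZeroDivisionError) → 'F' (after the try/except). Output: NF

Answer: NF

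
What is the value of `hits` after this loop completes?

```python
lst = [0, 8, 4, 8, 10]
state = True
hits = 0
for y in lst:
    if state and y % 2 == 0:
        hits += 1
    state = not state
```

Count even values at even positions
`hits` takes the values: 0 → 1 → 2 → 3

Answer: 3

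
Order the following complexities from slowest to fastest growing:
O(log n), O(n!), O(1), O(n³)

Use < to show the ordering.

Ordered by growth rate: O(1) < O(log n) < O(n³) < O(n!)

Answer: O(1) < O(log n) < O(n³) < O(n!)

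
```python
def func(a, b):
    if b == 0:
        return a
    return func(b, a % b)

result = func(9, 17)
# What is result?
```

func(9, 17) -> func(17, 9) -> func(9, 8) -> func(8, 1) -> func(1, 0) -> 1

Answer: 1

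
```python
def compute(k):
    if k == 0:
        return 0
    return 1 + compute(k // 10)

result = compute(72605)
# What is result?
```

Count of digits of 72605: 5

Answer: 5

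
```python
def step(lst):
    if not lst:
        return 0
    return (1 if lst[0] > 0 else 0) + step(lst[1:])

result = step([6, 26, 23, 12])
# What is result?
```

Count of positive elements in [6, 26, 23, 12] = 4

Answer: 4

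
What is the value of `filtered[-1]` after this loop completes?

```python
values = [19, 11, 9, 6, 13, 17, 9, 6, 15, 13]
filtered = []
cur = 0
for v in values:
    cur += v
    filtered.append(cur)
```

Cumulative sum ends at 118
`filtered` takes the values: [] → [19] → [19, 30] → [19, 30, 39] → [19, 30, 39, 45] → [19, 30, 39, 45, 58] → [19, 30, 39, 45, 58, 75] → [19, 30, 39, 45, 58, 75, 84] → [19, 30, 39, 45, 58, 75, 84, 90] → [19, 30, 39, 45, 58, 75, 84, 90, 105] → [19, 30, 39, 45, 58, 75, 84, 90, 105, 118]
So `filtered[-1]` = 118

Answer: 118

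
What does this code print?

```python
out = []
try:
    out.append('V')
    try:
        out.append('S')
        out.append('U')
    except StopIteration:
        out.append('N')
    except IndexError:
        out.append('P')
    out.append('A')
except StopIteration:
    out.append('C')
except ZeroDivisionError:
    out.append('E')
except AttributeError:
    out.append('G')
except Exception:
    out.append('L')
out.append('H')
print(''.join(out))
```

Execution trace: 'V' (try body) → 'S' (inner try body) → 'U' (inner try body, no exception) → 'A' (try body, no exception) → 'H' (after the try/except). Output: VSUAH

Answer: VSUAH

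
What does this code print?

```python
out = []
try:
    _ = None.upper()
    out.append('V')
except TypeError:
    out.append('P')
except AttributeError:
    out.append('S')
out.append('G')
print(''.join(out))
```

Execution trace: 'S' (except AttributeError) → 'G' (after the try/except). Output: SG

Answer: SG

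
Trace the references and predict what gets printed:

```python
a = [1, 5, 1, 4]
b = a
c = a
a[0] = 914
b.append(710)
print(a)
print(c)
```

Key concept: multiple aliases.
Step by step:
`a = [1, 5, 1, 4]` → a = [1, 5, 1, 4]
`b = a` → b = [1, 5, 1, 4] (same object as a)
`c = a` → c = [1, 5, 1, 4] (same object as a, b)
`a[0] = 914` → a = [914, 5, 1, 4] (same object as b, c); b = [914, 5, 1, 4] (same object as a, c); c = [914, 5, 1, 4] (same object as a, b)
`b.append(710)` → a = [914, 5, 1, 4, 710] (same object as b, c); b = [914, 5, 1, 4, 710] (same object as a, c); c = [914, 5, 1, 4, 710] (same object as a, b)
`print(a)` → prints [914, 5, 1, 4, 710]
`print(c)` → prints [914, 5, 1, 4, 710]

Answer:
[914, 5, 1, 4, 710]
[914, 5, 1, 4, 710]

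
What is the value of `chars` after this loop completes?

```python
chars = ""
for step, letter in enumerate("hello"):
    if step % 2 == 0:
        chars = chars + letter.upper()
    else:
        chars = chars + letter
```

Uppercase even positions in 'hello'
`chars` takes the values: "" → "H" → "He" → "HeL" → "HeLl" → "HeLlO"

Answer: "HeLlO"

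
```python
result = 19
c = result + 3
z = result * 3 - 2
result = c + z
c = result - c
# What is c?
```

Trace:
`result = 19` → result = 19
`c = result + 3` → c = 22
`z = result * 3 - 2` → z = 55
`result = c + z` → result = 77
`c = result - c` → c = 55
So c = 55

Answer: 55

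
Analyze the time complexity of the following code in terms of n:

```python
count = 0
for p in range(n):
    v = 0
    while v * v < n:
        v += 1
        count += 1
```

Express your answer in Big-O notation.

Each loop level contributes: n × √n. Multiplying the contributions gives O(n√n).

Answer: O(n√n)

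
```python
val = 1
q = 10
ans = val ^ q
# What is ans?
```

Trace:
`val = 1` → val = 1
`q = 10` → q = 10
`ans = val ^ q` → ans = 11
So ans = 11

Answer: 11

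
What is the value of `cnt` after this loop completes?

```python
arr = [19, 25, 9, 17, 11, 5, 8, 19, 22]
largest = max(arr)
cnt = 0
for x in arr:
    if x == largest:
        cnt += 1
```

Count of max value 25 in [19, 25, 9, 17, 11, 5, 8, 19, 22]
`cnt` takes the values: 0 → 1

Answer: 1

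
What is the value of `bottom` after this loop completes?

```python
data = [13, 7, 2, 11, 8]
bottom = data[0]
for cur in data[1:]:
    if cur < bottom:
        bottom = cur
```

Minimum of [13, 7, 2, 11, 8]
`bottom` takes the values: 13 → 7 → 2

Answer: 2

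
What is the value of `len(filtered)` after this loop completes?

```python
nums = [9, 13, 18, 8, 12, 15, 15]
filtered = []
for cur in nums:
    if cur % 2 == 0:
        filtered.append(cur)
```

Count even numbers in [9, 13, 18, 8, 12, 15, 15]
`filtered` takes the values: [] → [18] → [18, 8] → [18, 8, 12]
So `len(filtered)` = 3

Answer: 3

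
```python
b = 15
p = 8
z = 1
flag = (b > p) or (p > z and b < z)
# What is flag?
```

Trace:
`b = 15` → b = 15
`p = 8` → p = 8
`z = 1` → z = 1
`flag = (b > p) or (p > z and b < z)` → flag = True
So flag = True

Answer: True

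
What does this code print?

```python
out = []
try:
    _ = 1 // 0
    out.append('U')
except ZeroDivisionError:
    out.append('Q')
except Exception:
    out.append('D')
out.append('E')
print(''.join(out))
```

Execution trace: 'Q' (except ZeroDivisionError) → 'E' (after the try/except). Output: QE

Answer: QE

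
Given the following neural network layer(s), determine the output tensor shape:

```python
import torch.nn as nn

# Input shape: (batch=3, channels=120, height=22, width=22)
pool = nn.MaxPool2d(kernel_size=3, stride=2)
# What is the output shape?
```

Input: (3, 120, 22, 22) -> Output: (3, 120, 10, 10)

Answer: (3, 120, 10, 10)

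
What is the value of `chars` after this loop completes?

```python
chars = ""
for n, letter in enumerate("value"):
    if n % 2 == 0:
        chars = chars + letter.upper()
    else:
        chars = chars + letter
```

Uppercase even positions in 'value'
`chars` takes the values: "" → "V" → "Va" → "VaL" → "VaLu" → "VaLuE"

Answer: "VaLuE"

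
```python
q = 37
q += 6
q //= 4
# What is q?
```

Trace:
`q = 37` → q = 37
`q += 6` → q = 43
`q //= 4` → q = 10
So q = 10

Answer: 10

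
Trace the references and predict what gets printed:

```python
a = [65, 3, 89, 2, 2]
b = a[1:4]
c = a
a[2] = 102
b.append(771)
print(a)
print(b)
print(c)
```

Key concept: slice vs alias.
Step by step:
`a = [65, 3, 89, 2, 2]` → a = [65, 3, 89, 2, 2]
`b = a[1:4]` → b = [3, 89, 2]
`c = a` → c = [65, 3, 89, 2, 2] (same object as a)
`a[2] = 102` → a = [65, 3, 102, 2, 2] (same object as c); c = [65, 3, 102, 2, 2] (same object as a)
`b.append(771)` → b = [3, 89, 2, 771]
`print(a)` → prints [65, 3, 102, 2, 2]
`print(b)` → prints [3, 89, 2, 771]
`print(c)` → prints [65, 3, 102, 2, 2]

Answer:
[65, 3, 102, 2, 2]
[3, 89, 2, 771]
[65, 3, 102, 2, 2]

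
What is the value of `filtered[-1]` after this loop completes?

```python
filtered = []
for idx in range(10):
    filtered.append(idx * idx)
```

Last element of squares 0 to 9
`filtered` takes the values: [] → [0] → [0, 1] → [0, 1, 4] → [0, 1, 4, 9] → [0, 1, 4, 9, 16] → [0, 1, 4, 9, 16, 25] → [0, 1, 4, 9, 16, 25, 36] → [0, 1, 4, 9, 16, 25, 36, 49] → [0, 1, 4, 9, 16, 25, 36, 49, 64] → [0, 1, 4, 9, 16, 25, 36, 49, 64, 81]
So `filtered[-1]` = 81

Answer: 81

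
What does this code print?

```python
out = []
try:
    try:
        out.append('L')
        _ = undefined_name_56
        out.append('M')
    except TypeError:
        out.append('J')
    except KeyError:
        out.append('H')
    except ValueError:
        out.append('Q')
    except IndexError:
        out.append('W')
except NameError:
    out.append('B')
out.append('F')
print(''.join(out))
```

Execution trace: 'L' (try body) → 'B' (outer except NameError) → 'F' (after the try/except). Output: LBF

Answer: LBF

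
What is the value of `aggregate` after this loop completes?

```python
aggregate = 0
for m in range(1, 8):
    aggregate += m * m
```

Sum of squares 1² to 7² = 140
`aggregate` takes the values: 0 → 1 → 5 → 14 → 30 → 55 → 91 → 140

Answer: 140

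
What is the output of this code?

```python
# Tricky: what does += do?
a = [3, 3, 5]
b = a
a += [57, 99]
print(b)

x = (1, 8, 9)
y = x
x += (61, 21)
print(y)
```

Key concept: += behavior differs for mutable vs immutable.
Step by step:
`a = [3, 3, 5]` → a = [3, 3, 5]
`b = a` → b = [3, 3, 5] (same object as a)
`a += [57, 99]` → a = [3, 3, 5, 57, 99] (same object as b); b = [3, 3, 5, 57, 99] (same object as a)
`print(b)` → prints [3, 3, 5, 57, 99]
`x = (1, 8, 9)` → x = (1, 8, 9)
`y = x` → y = (1, 8, 9)
`x += (61, 21)` → x = (1, 8, 9, 61, 21)
`print(y)` → prints (1, 8, 9)

Answer:
[3, 3, 5, 57, 99]
(1, 8, 9)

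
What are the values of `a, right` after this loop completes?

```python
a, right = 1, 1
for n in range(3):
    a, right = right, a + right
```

Fibonacci: after 3 iterations
`a, right` takes the values: (1, 1) → (1, 2) → (2, 3) → (3, 5)

Answer: 3, 5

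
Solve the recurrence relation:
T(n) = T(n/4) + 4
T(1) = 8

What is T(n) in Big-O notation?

Each step divides n by 4 and adds 4. After log_4(n) steps we reach T(1)=8. So T(n) = 4·log_4(n) + 8 = O(log n).

Answer: O(log n)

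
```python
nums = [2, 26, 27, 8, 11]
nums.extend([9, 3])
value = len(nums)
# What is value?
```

Trace:
`nums = [2, 26, 27, 8, 11]` → nums = [2, 26, 27, 8, 11]
`nums.extend([9, 3])` → nums = [2, 26, 27, 8, 11, 9, 3]
`value = len(nums)` → value = 7
So value = 7

Answer: 7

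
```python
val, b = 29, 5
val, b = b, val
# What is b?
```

Trace:
`val, b = 29, 5` → val = 29; b = 5
`val, b = b, val` → val = 5; b = 29
So b = 29

Answer: 29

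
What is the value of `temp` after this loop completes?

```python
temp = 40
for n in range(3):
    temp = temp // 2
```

Halve 3 times: 40 // 2^3 = 5
`temp` takes the values: 40 → 20 → 10 → 5

Answer: 5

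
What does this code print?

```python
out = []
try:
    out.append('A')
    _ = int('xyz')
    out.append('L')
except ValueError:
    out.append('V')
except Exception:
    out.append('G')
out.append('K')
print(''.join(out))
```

Execution trace: 'A' (try body) → 'V' (except ValueError) → 'K' (after the try/except). Output: AVK

Answer: AVK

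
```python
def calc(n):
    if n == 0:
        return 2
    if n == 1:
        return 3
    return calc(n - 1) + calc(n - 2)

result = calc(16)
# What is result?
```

Build up from base cases: calc(0)=2, calc(1)=3, calc(2)=5, calc(3)=8, calc(4)=13, calc(5)=21, calc(6)=34, ..., calc(16)=4181

Answer: 4181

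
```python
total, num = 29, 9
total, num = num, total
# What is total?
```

Trace:
`total, num = 29, 9` → total = 29; num = 9
`total, num = num, total` → total = 9; num = 29
So total = 9

Answer: 9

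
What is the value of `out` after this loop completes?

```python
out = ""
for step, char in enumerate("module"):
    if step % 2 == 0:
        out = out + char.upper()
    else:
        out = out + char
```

Uppercase even positions in 'module'
`out` takes the values: "" → "M" → "Mo" → "MoD" → "MoDu" → "MoDuL" → "MoDuLe"

Answer: "MoDuLe"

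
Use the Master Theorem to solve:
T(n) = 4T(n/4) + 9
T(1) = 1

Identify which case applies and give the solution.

a=4, b=4, f(n)=9. log_4(4) = 1. Since c=0 < 1, Case 1 applies: T(n) = Θ(n^log_b(a)) = O(n).

Answer: O(n) - Case 1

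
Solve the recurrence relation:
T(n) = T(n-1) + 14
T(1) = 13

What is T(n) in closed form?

Unrolling: T(n) = T(1) + 14·(n-1) = 13 + 14(n-1) = 14n - 1.

Answer: T(n) = 14n - 1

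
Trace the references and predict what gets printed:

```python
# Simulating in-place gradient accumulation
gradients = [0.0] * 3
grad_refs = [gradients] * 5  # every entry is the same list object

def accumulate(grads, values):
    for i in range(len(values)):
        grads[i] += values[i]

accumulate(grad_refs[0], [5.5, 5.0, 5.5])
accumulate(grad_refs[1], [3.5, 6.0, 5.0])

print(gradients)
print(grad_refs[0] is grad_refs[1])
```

Key concept: gradient accumulation aliasing.
Step by step:
`gradients = [0.0] * 3` → gradients = [0.0, 0.0, 0.0]
`grad_refs = [gradients] * 5` → grad_refs = [[0.0, 0.0, 0.0], [0.0, 0.0, 0.0], [0.0, 0.0, 0.0], [0.0, 0.0, 0.0], [0.0, 0.0, 0.0]]
`accumulate(grad_refs[0], [5.5, 5.0, 5.5])` → gradients = [5.5, 5.0, 5.5]; grad_refs = [[5.5, 5.0, 5.5], [5.5, 5.0, 5.5], [5.5, 5.0, 5.5], [5.5, 5.0, 5.5], [5.5, 5.0, 5.5]]
`accumulate(grad_refs[1], [3.5, 6.0, 5.0])` → gradients = [9.0, 11.0, 10.5]; grad_refs = [[9.0, 11.0, 10.5], [9.0, 11.0, 10.5], [9.0, 11.0, 10.5], [9.0, 11.0, 10.5], [9.0, 11.0, 10.5]]
`print(gradients)` → prints [9.0, 11.0, 10.5]
`print(grad_refs[0] is grad_refs[1])` → prints True

Answer:
[9.0, 11.0, 10.5]
True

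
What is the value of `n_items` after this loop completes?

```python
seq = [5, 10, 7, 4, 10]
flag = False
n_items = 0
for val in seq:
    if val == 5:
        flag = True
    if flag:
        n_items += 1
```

Count elements after first 5 in [5, 10, 7, 4, 10]
`n_items` takes the values: 0 → 1 → 2 → 3 → 4 → 5

Answer: 5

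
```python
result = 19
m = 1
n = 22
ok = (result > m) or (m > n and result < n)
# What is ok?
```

Trace:
`result = 19` → result = 19
`m = 1` → m = 1
`n = 22` → n = 22
`ok = (result > m) or (m > n and result < n)` → ok = True
So ok = True

Answer: True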